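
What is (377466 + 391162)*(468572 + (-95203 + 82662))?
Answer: 350518195468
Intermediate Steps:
(377466 + 391162)*(468572 + (-95203 + 82662)) = 768628*(468572 - 12541) = 768628*456031 = 350518195468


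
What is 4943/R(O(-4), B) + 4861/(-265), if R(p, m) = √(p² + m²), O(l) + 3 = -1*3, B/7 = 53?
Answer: -4861/265 + 4943*√37/2257 ≈ -5.0217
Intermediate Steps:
B = 371 (B = 7*53 = 371)
O(l) = -6 (O(l) = -3 - 1*3 = -3 - 3 = -6)
R(p, m) = √(m² + p²)
4943/R(O(-4), B) + 4861/(-265) = 4943/(√(371² + (-6)²)) + 4861/(-265) = 4943/(√(137641 + 36)) + 4861*(-1/265) = 4943/(√137677) - 4861/265 = 4943/((61*√37)) - 4861/265 = 4943*(√37/2257) - 4861/265 = 4943*√37/2257 - 4861/265 = -4861/265 + 4943*√37/2257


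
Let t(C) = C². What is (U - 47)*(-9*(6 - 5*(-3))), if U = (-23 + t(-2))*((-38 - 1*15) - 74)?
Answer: -447174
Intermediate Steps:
U = 2413 (U = (-23 + (-2)²)*((-38 - 1*15) - 74) = (-23 + 4)*((-38 - 15) - 74) = -19*(-53 - 74) = -19*(-127) = 2413)
(U - 47)*(-9*(6 - 5*(-3))) = (2413 - 47)*(-9*(6 - 5*(-3))) = 2366*(-9*(6 + 15)) = 2366*(-9*21) = 2366*(-189) = -447174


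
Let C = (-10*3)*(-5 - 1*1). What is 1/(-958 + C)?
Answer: -1/778 ≈ -0.0012853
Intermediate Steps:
C = 180 (C = -30*(-5 - 1) = -30*(-6) = 180)
1/(-958 + C) = 1/(-958 + 180) = 1/(-778) = -1/778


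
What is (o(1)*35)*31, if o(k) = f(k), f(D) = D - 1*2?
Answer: -1085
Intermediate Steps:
f(D) = -2 + D (f(D) = D - 2 = -2 + D)
o(k) = -2 + k
(o(1)*35)*31 = ((-2 + 1)*35)*31 = -1*35*31 = -35*31 = -1085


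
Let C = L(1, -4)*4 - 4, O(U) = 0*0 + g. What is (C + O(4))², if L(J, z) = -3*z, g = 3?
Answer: 2209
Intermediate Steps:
O(U) = 3 (O(U) = 0*0 + 3 = 0 + 3 = 3)
C = 44 (C = -3*(-4)*4 - 4 = 12*4 - 4 = 48 - 4 = 44)
(C + O(4))² = (44 + 3)² = 47² = 2209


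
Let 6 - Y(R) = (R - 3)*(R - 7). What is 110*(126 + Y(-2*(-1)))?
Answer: 13970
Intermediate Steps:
Y(R) = 6 - (-7 + R)*(-3 + R) (Y(R) = 6 - (R - 3)*(R - 7) = 6 - (-3 + R)*(-7 + R) = 6 - (-7 + R)*(-3 + R))
110*(126 + Y(-2*(-1))) = 110*(126 + (-15 - (-2*(-1))² + 10*(-2*(-1)))) = 110*(126 + (-15 - 1*2² + 10*2)) = 110*(126 + (-15 - 1*4 + 20)) = 110*(126 + (-15 - 4 + 20)) = 110*(126 + 1) = 110*127 = 13970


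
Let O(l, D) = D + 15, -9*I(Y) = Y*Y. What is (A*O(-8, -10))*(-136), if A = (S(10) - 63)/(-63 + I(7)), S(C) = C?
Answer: -40545/77 ≈ -526.56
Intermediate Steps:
I(Y) = -Y²/9 (I(Y) = -Y*Y/9 = -Y²/9)
A = 477/616 (A = (10 - 63)/(-63 - ⅑*7²) = -53/(-63 - ⅑*49) = -53/(-63 - 49/9) = -53/(-616/9) = -53*(-9/616) = 477/616 ≈ 0.77435)
O(l, D) = 15 + D
(A*O(-8, -10))*(-136) = (477*(15 - 10)/616)*(-136) = ((477/616)*5)*(-136) = (2385/616)*(-136) = -40545/77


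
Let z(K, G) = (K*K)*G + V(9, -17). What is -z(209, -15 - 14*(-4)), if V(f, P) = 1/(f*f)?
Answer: -145064602/81 ≈ -1.7909e+6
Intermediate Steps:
V(f, P) = f⁻² (V(f, P) = 1/(f²) = f⁻²)
z(K, G) = 1/81 + G*K² (z(K, G) = (K*K)*G + 9⁻² = K²*G + 1/81 = G*K² + 1/81 = 1/81 + G*K²)
-z(209, -15 - 14*(-4)) = -(1/81 + (-15 - 14*(-4))*209²) = -(1/81 + (-15 + 56)*43681) = -(1/81 + 41*43681) = -(1/81 + 1790921) = -1*145064602/81 = -145064602/81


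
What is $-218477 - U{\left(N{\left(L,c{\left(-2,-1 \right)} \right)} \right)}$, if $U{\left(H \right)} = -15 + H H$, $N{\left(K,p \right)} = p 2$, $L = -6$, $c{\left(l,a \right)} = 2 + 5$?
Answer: $-218658$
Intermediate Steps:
$c{\left(l,a \right)} = 7$
$N{\left(K,p \right)} = 2 p$
$U{\left(H \right)} = -15 + H^{2}$
$-218477 - U{\left(N{\left(L,c{\left(-2,-1 \right)} \right)} \right)} = -218477 - \left(-15 + \left(2 \cdot 7\right)^{2}\right) = -218477 - \left(-15 + 14^{2}\right) = -218477 - \left(-15 + 196\right) = -218477 - 181 = -218658$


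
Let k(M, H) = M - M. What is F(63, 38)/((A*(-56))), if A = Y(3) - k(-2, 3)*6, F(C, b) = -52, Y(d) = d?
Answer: 13/42 ≈ 0.30952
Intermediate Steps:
k(M, H) = 0
A = 3 (A = 3 - 0*6 = 3 - 1*0 = 3 + 0 = 3)
F(63, 38)/((A*(-56))) = -52/(3*(-56)) = -52/(-168) = -52*(-1/168) = 13/42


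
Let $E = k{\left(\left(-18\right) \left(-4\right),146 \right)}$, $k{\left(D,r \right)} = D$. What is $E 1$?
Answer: $72$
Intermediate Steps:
$E = 72$ ($E = \left(-18\right) \left(-4\right) = 72$)
$E 1 = 72 \cdot 1 = 72$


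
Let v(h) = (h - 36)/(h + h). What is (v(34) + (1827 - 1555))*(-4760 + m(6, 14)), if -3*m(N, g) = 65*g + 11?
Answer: -46854549/34 ≈ -1.3781e+6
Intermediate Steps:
m(N, g) = -11/3 - 65*g/3 (m(N, g) = -(65*g + 11)/3 = -(11 + 65*g)/3 = -11/3 - 65*g/3)
v(h) = (-36 + h)/(2*h) (v(h) = (-36 + h)/((2*h)) = (-36 + h)*(1/(2*h)) = (-36 + h)/(2*h))
(v(34) + (1827 - 1555))*(-4760 + m(6, 14)) = ((½)*(-36 + 34)/34 + (1827 - 1555))*(-4760 + (-11/3 - 65/3*14)) = ((½)*(1/34)*(-2) + 272)*(-4760 + (-11/3 - 910/3)) = (-1/34 + 272)*(-4760 - 307) = (9247/34)*(-5067) = -46854549/34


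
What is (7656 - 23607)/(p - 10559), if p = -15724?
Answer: 5317/8761 ≈ 0.60689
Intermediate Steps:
(7656 - 23607)/(p - 10559) = (7656 - 23607)/(-15724 - 10559) = -15951/(-26283) = -15951*(-1/26283) = 5317/8761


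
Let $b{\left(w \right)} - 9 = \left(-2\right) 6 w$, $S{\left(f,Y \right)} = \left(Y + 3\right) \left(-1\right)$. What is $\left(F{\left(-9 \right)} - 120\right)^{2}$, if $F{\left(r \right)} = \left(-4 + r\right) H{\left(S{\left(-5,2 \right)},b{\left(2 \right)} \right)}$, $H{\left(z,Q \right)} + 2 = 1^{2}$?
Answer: $11449$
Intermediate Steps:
$S{\left(f,Y \right)} = -3 - Y$ ($S{\left(f,Y \right)} = \left(3 + Y\right) \left(-1\right) = -3 - Y$)
$b{\left(w \right)} = 9 - 12 w$ ($b{\left(w \right)} = 9 + \left(-2\right) 6 w = 9 - 12 w$)
$H{\left(z,Q \right)} = -1$ ($H{\left(z,Q \right)} = -2 + 1^{2} = -2 + 1 = -1$)
$F{\left(r \right)} = 4 - r$ ($F{\left(r \right)} = \left(-4 + r\right) \left(-1\right) = 4 - r$)
$\left(F{\left(-9 \right)} - 120\right)^{2} = \left(\left(4 - -9\right) - 120\right)^{2} = \left(\left(4 + 9\right) - 120\right)^{2} = \left(13 - 120\right)^{2} = \left(-107\right)^{2} = 11449$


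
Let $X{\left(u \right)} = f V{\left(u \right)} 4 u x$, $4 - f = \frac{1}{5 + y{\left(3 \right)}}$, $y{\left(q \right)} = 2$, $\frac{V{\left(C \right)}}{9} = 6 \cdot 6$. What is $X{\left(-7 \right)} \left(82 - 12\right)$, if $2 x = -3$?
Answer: $3674160$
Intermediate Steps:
$x = - \frac{3}{2}$ ($x = \frac{1}{2} \left(-3\right) = - \frac{3}{2} \approx -1.5$)
$V{\left(C \right)} = 324$ ($V{\left(C \right)} = 9 \cdot 6 \cdot 6 = 9 \cdot 36 = 324$)
$f = \frac{27}{7}$ ($f = 4 - \frac{1}{5 + 2} = 4 - \frac{1}{7} = \frac{27}{7} \approx 3.8571$)
$X{\left(u \right)} = - \frac{52488 u}{7}$ ($X{\left(u \right)} = \frac{27}{7} \cdot 324 \cdot 4 u \left(- \frac{3}{2}\right) = \frac{8748}{7} \cdot 4 u \left(- \frac{3}{2}\right) = \frac{34992 u}{7} \left(- \frac{3}{2}\right) = - \frac{52488 u}{7}$)
$X{\left(-7 \right)} \left(82 - 12\right) = \left(- \frac{52488}{7}\right) \left(-7\right) \left(82 - 12\right) = 52488 \cdot 70 = 3674160$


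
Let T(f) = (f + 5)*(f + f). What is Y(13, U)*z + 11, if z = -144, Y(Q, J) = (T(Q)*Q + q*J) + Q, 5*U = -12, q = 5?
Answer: -876229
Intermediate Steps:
T(f) = 2*f*(5 + f) (T(f) = (5 + f)*(2*f) = 2*f*(5 + f))
U = -12/5 (U = (⅕)*(-12) = -12/5 ≈ -2.4000)
Y(Q, J) = Q + 5*J + 2*Q²*(5 + Q) (Y(Q, J) = ((2*Q*(5 + Q))*Q + 5*J) + Q = (2*Q²*(5 + Q) + 5*J) + Q = (5*J + 2*Q²*(5 + Q)) + Q = Q + 5*J + 2*Q²*(5 + Q))
Y(13, U)*z + 11 = (13 + 5*(-12/5) + 2*13²*(5 + 13))*(-144) + 11 = (13 - 12 + 2*169*18)*(-144) + 11 = (13 - 12 + 6084)*(-144) + 11 = 6085*(-144) + 11 = -876240 + 11 = -876229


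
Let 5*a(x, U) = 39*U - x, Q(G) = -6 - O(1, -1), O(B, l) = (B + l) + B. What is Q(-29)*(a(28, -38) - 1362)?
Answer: 11648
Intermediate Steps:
O(B, l) = l + 2*B
Q(G) = -7 (Q(G) = -6 - (-1 + 2*1) = -6 - (-1 + 2) = -6 - 1*1 = -6 - 1 = -7)
a(x, U) = -x/5 + 39*U/5 (a(x, U) = (39*U - x)/5 = (-x + 39*U)/5 = -x/5 + 39*U/5)
Q(-29)*(a(28, -38) - 1362) = -7*((-⅕*28 + (39/5)*(-38)) - 1362) = -7*((-28/5 - 1482/5) - 1362) = -7*(-302 - 1362) = -7*(-1664) = 11648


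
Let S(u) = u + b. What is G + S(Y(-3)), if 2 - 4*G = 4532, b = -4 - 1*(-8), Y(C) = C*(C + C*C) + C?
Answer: -2299/2 ≈ -1149.5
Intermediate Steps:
Y(C) = C + C*(C + C²) (Y(C) = C*(C + C²) + C = C + C*(C + C²))
b = 4 (b = -4 + 8 = 4)
G = -2265/2 (G = ½ - ¼*4532 = ½ - 1133 = -2265/2 ≈ -1132.5)
S(u) = 4 + u (S(u) = u + 4 = 4 + u)
G + S(Y(-3)) = -2265/2 + (4 - 3*(1 - 3 + (-3)²)) = -2265/2 + (4 - 3*(1 - 3 + 9)) = -2265/2 + (4 - 3*7) = -2265/2 + (4 - 21) = -2265/2 - 17 = -2299/2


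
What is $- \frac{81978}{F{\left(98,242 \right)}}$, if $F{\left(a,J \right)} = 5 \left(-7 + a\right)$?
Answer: $- \frac{6306}{35} \approx -180.17$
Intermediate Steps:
$F{\left(a,J \right)} = -35 + 5 a$
$- \frac{81978}{F{\left(98,242 \right)}} = - \frac{81978}{-35 + 5 \cdot 98} = - \frac{81978}{-35 + 490} = - \frac{81978}{455} = \left(-81978\right) \frac{1}{455} = - \frac{6306}{35}$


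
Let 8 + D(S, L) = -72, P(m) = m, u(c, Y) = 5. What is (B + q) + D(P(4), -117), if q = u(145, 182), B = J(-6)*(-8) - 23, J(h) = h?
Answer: -50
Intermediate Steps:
D(S, L) = -80 (D(S, L) = -8 - 72 = -80)
B = 25 (B = -6*(-8) - 23 = 48 - 23 = 25)
q = 5
(B + q) + D(P(4), -117) = (25 + 5) - 80 = 30 - 80 = -50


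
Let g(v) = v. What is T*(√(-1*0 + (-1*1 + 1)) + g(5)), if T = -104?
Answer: -520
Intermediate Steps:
T*(√(-1*0 + (-1*1 + 1)) + g(5)) = -104*(√(-1*0 + (-1*1 + 1)) + 5) = -104*(√(0 + (-1 + 1)) + 5) = -104*(√(0 + 0) + 5) = -104*(√0 + 5) = -104*(0 + 5) = -104*5 = -520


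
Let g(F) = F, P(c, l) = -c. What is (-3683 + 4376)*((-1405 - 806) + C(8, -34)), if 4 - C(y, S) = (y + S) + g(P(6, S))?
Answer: -1507275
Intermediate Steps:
C(y, S) = 10 - S - y (C(y, S) = 4 - ((y + S) - 1*6) = 4 - ((S + y) - 6) = 4 - (-6 + S + y) = 4 + (6 - S - y) = 10 - S - y)
(-3683 + 4376)*((-1405 - 806) + C(8, -34)) = (-3683 + 4376)*((-1405 - 806) + (10 - 1*(-34) - 1*8)) = 693*(-2211 + (10 + 34 - 8)) = 693*(-2211 + 36) = 693*(-2175) = -1507275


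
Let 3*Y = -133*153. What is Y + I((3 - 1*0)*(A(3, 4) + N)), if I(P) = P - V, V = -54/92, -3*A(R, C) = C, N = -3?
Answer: -312589/46 ≈ -6795.4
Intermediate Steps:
A(R, C) = -C/3
V = -27/46 (V = -54*1/92 = -27/46 ≈ -0.58696)
I(P) = 27/46 + P (I(P) = P - 1*(-27/46) = P + 27/46 = 27/46 + P)
Y = -6783 (Y = (-133*153)/3 = (⅓)*(-20349) = -6783)
Y + I((3 - 1*0)*(A(3, 4) + N)) = -6783 + (27/46 + (3 - 1*0)*(-⅓*4 - 3)) = -6783 + (27/46 + (3 + 0)*(-4/3 - 3)) = -6783 + (27/46 + 3*(-13/3)) = -6783 + (27/46 - 13) = -6783 - 571/46 = -312589/46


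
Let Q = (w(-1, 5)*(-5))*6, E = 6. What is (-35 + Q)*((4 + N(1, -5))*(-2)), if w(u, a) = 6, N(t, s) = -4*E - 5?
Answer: -10750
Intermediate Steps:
N(t, s) = -29 (N(t, s) = -4*6 - 5 = -24 - 5 = -29)
Q = -180 (Q = (6*(-5))*6 = -30*6 = -180)
(-35 + Q)*((4 + N(1, -5))*(-2)) = (-35 - 180)*((4 - 29)*(-2)) = -(-5375)*(-2) = -215*50 = -10750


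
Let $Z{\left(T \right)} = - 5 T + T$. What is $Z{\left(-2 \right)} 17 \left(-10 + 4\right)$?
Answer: $-816$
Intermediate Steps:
$Z{\left(T \right)} = - 4 T$
$Z{\left(-2 \right)} 17 \left(-10 + 4\right) = \left(-4\right) \left(-2\right) 17 \left(-10 + 4\right) = 8 \cdot 17 \left(-6\right) = 136 \left(-6\right) = -816$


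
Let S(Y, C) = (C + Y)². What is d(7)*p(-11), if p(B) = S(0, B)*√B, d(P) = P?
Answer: 847*I*√11 ≈ 2809.2*I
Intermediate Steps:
p(B) = B^(5/2) (p(B) = (B + 0)²*√B = B²*√B = B^(5/2))
d(7)*p(-11) = 7*(-11)^(5/2) = 7*(121*I*√11) = 847*I*√11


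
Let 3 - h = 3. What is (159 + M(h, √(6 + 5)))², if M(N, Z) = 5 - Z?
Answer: (164 - √11)² ≈ 25819.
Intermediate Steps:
h = 0 (h = 3 - 1*3 = 3 - 3 = 0)
(159 + M(h, √(6 + 5)))² = (159 + (5 - √(6 + 5)))² = (159 + (5 - √11))² = (164 - √11)²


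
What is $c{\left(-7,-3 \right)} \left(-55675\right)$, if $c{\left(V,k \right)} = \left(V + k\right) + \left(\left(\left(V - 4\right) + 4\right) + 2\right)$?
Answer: $835125$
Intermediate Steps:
$c{\left(V,k \right)} = 2 + k + 2 V$ ($c{\left(V,k \right)} = \left(V + k\right) + \left(\left(\left(-4 + V\right) + 4\right) + 2\right) = \left(V + k\right) + \left(V + 2\right) = \left(V + k\right) + \left(2 + V\right) = 2 + k + 2 V$)
$c{\left(-7,-3 \right)} \left(-55675\right) = \left(2 - 3 + 2 \left(-7\right)\right) \left(-55675\right) = \left(2 - 3 - 14\right) \left(-55675\right) = \left(-15\right) \left(-55675\right) = 835125$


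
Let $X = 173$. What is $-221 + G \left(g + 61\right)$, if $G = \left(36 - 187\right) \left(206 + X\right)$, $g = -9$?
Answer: $-2976129$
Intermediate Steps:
$G = -57229$ ($G = \left(36 - 187\right) \left(206 + 173\right) = \left(-151\right) 379 = -57229$)
$-221 + G \left(g + 61\right) = -221 - 57229 \left(-9 + 61\right) = -221 - 2975908 = -2976129$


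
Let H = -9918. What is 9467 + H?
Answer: -451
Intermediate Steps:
9467 + H = 9467 - 9918 = -451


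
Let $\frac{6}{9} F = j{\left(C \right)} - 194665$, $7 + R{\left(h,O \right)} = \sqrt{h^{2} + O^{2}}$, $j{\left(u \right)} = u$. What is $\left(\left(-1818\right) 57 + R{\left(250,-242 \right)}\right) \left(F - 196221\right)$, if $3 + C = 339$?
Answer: $\frac{101086633557}{2} - 975429 \sqrt{30266} \approx 5.0374 \cdot 10^{10}$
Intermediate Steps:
$C = 336$ ($C = -3 + 339 = 336$)
$R{\left(h,O \right)} = -7 + \sqrt{O^{2} + h^{2}}$ ($R{\left(h,O \right)} = -7 + \sqrt{h^{2} + O^{2}} = -7 + \sqrt{O^{2} + h^{2}}$)
$F = - \frac{582987}{2}$ ($F = \frac{3 \left(336 - 194665\right)}{2} = \frac{3}{2} \left(-194329\right) = - \frac{582987}{2} \approx -2.9149 \cdot 10^{5}$)
$\left(\left(-1818\right) 57 + R{\left(250,-242 \right)}\right) \left(F - 196221\right) = \left(\left(-1818\right) 57 - \left(7 - \sqrt{\left(-242\right)^{2} + 250^{2}}\right)\right) \left(- \frac{582987}{2} - 196221\right) = \left(-103626 - \left(7 - \sqrt{58564 + 62500}\right)\right) \left(- \frac{975429}{2}\right) = \left(-103626 - \left(7 - \sqrt{121064}\right)\right) \left(- \frac{975429}{2}\right) = \left(-103626 - \left(7 - 2 \sqrt{30266}\right)\right) \left(- \frac{975429}{2}\right) = \left(-103633 + 2 \sqrt{30266}\right) \left(- \frac{975429}{2}\right) = \frac{101086633557}{2} - 975429 \sqrt{30266}$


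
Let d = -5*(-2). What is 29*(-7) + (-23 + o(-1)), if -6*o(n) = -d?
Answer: -673/3 ≈ -224.33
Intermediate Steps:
d = 10
o(n) = 5/3 (o(n) = -(-1)*10/6 = -1/6*(-10) = 5/3)
29*(-7) + (-23 + o(-1)) = 29*(-7) + (-23 + 5/3) = -203 - 64/3 = -673/3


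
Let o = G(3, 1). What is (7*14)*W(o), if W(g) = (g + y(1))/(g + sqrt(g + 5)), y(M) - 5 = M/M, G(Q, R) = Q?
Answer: 2646 - 1764*sqrt(2) ≈ 151.33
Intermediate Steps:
o = 3
y(M) = 6 (y(M) = 5 + M/M = 5 + 1 = 6)
W(g) = (6 + g)/(g + sqrt(5 + g)) (W(g) = (g + 6)/(g + sqrt(g + 5)) = (6 + g)/(g + sqrt(5 + g)))
(7*14)*W(o) = (7*14)*((6 + 3)/(3 + sqrt(5 + 3))) = 98*(9/(3 + sqrt(8))) = 98*(9/(3 + 2*sqrt(2))) = 882/(3 + 2*sqrt(2))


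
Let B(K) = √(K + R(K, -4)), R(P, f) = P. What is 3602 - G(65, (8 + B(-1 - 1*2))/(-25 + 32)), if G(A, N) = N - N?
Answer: 3602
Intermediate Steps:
B(K) = √2*√K (B(K) = √(K + K) = √(2*K) = √2*√K)
G(A, N) = 0
3602 - G(65, (8 + B(-1 - 1*2))/(-25 + 32)) = 3602 - 1*0 = 3602 + 0 = 3602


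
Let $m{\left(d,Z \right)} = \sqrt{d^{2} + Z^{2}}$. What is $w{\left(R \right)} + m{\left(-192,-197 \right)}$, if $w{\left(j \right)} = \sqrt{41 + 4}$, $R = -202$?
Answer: $\sqrt{75673} + 3 \sqrt{5} \approx 281.8$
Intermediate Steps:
$m{\left(d,Z \right)} = \sqrt{Z^{2} + d^{2}}$
$w{\left(j \right)} = 3 \sqrt{5}$ ($w{\left(j \right)} = \sqrt{45} = 3 \sqrt{5}$)
$w{\left(R \right)} + m{\left(-192,-197 \right)} = 3 \sqrt{5} + \sqrt{\left(-197\right)^{2} + \left(-192\right)^{2}} = 3 \sqrt{5} + \sqrt{38809 + 36864} = 3 \sqrt{5} + \sqrt{75673} = \sqrt{75673} + 3 \sqrt{5}$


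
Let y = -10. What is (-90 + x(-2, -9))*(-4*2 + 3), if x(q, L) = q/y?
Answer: 449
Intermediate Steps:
x(q, L) = -q/10 (x(q, L) = q/(-10) = q*(-⅒) = -q/10)
(-90 + x(-2, -9))*(-4*2 + 3) = (-90 - ⅒*(-2))*(-4*2 + 3) = (-90 + ⅕)*(-8 + 3) = -449/5*(-5) = 449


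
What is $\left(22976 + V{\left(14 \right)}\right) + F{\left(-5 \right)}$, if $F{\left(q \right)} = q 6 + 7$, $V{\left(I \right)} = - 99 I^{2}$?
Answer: $3549$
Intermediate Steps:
$F{\left(q \right)} = 7 + 6 q$ ($F{\left(q \right)} = 6 q + 7 = 7 + 6 q$)
$\left(22976 + V{\left(14 \right)}\right) + F{\left(-5 \right)} = \left(22976 - 99 \cdot 14^{2}\right) + \left(7 + 6 \left(-5\right)\right) = \left(22976 - 19404\right) + \left(7 - 30\right) = \left(22976 - 19404\right) - 23 = 3572 - 23 = 3549$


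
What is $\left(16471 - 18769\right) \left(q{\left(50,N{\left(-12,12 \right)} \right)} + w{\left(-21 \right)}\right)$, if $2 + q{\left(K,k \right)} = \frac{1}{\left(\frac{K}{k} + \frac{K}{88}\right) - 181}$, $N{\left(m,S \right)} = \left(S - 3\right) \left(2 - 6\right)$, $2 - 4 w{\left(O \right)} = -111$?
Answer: $- \frac{8684740629}{144002} \approx -60310.0$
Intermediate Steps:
$w{\left(O \right)} = \frac{113}{4}$ ($w{\left(O \right)} = \frac{1}{2} - - \frac{111}{4} = \frac{1}{2} + \frac{111}{4} = \frac{113}{4}$)
$N{\left(m,S \right)} = 12 - 4 S$ ($N{\left(m,S \right)} = \left(-3 + S\right) \left(-4\right) = 12 - 4 S$)
$q{\left(K,k \right)} = -2 + \frac{1}{-181 + \frac{K}{88} + \frac{K}{k}}$ ($q{\left(K,k \right)} = -2 + \frac{1}{\left(\frac{K}{k} + \frac{K}{88}\right) - 181} = -2 + \frac{1}{\left(\frac{K}{88} + \frac{K}{k}\right) - 181} = -2 + \frac{1}{-181 + \frac{K}{88} + \frac{K}{k}}$)
$\left(16471 - 18769\right) \left(q{\left(50,N{\left(-12,12 \right)} \right)} + w{\left(-21 \right)}\right) = \left(16471 - 18769\right) \left(\frac{2 \left(\left(-88\right) 50 + 15972 \left(12 - 48\right) - 50 \left(12 - 48\right)\right)}{- 15928 \left(12 - 48\right) + 88 \cdot 50 + 50 \left(12 - 48\right)} + \frac{113}{4}\right) = - 2298 \left(\frac{2 \left(-4400 + 15972 \left(12 - 48\right) - 50 \left(12 - 48\right)\right)}{- 15928 \left(12 - 48\right) + 4400 + 50 \left(12 - 48\right)} + \frac{113}{4}\right) = - 2298 \left(\frac{2 \left(-4400 + 15972 \left(-36\right) - 50 \left(-36\right)\right)}{\left(-15928\right) \left(-36\right) + 4400 + 50 \left(-36\right)} + \frac{113}{4}\right) = - 2298 \left(\frac{2 \left(-4400 - 574992 + 1800\right)}{573408 + 4400 - 1800} + \frac{113}{4}\right) = - 2298 \left(2 \cdot \frac{1}{576008} \left(-577592\right) + \frac{113}{4}\right) = - 2298 \left(- \frac{144398}{72001} + \frac{113}{4}\right) = \left(-2298\right) \frac{7558521}{288004} = - \frac{8684740629}{144002}$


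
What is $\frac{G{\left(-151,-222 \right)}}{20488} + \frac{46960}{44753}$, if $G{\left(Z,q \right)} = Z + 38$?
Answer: $\frac{957059391}{916899464} \approx 1.0438$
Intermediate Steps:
$G{\left(Z,q \right)} = 38 + Z$
$\frac{G{\left(-151,-222 \right)}}{20488} + \frac{46960}{44753} = \frac{38 - 151}{20488} + \frac{46960}{44753} = \left(-113\right) \frac{1}{20488} + 46960 \cdot \frac{1}{44753} = - \frac{113}{20488} + \frac{46960}{44753} = \frac{957059391}{916899464}$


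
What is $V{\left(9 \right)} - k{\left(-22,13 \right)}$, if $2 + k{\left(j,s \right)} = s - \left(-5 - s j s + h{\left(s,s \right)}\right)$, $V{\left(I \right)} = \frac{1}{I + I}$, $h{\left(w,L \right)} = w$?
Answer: $\frac{66871}{18} \approx 3715.1$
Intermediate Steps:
$V{\left(I \right)} = \frac{1}{2 I}$
$k{\left(j,s \right)} = 3 + j s^{2}$ ($k{\left(j,s \right)} = -2 - \left(-5 - s j s\right) = -2 - \left(-5 - j s s\right) = -2 - \left(-5 - j s^{2}\right) = -2 + \left(s + \left(5 - s + j s^{2}\right)\right) = -2 + \left(5 + j s^{2}\right) = 3 + j s^{2}$)
$V{\left(9 \right)} - k{\left(-22,13 \right)} = \frac{1}{2 \cdot 9} - \left(3 - 22 \cdot 13^{2}\right) = \frac{1}{2} \cdot \frac{1}{9} - \left(3 - 3718\right) = \frac{1}{18} - \left(3 - 3718\right) = \frac{1}{18} - -3715 = \frac{1}{18} + 3715 = \frac{66871}{18}$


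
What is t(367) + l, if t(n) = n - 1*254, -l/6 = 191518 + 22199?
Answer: -1282189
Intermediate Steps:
l = -1282302 (l = -6*(191518 + 22199) = -6*213717 = -1282302)
t(n) = -254 + n (t(n) = n - 254 = -254 + n)
t(367) + l = (-254 + 367) - 1282302 = 113 - 1282302 = -1282189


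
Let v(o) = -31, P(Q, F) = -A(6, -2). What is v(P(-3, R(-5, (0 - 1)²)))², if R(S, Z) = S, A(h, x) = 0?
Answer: 961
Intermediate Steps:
P(Q, F) = 0 (P(Q, F) = -1*0 = 0)
v(P(-3, R(-5, (0 - 1)²)))² = (-31)² = 961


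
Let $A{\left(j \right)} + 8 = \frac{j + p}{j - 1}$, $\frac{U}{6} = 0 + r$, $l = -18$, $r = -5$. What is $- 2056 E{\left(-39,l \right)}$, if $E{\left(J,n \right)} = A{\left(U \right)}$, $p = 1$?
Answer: $\frac{450264}{31} \approx 14525.0$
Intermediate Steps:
$U = -30$ ($U = 6 \left(0 - 5\right) = 6 \left(-5\right) = -30$)
$A{\left(j \right)} = -8 + \frac{1 + j}{-1 + j}$ ($A{\left(j \right)} = -8 + \frac{j + 1}{j - 1} = -8 + \frac{1 + j}{-1 + j}$)
$E{\left(J,n \right)} = - \frac{219}{31}$ ($E{\left(J,n \right)} = \frac{9 - -210}{-1 - 30} = \frac{9 + 210}{-31} = \left(- \frac{1}{31}\right) 219 = - \frac{219}{31}$)
$- 2056 E{\left(-39,l \right)} = \left(-2056\right) \left(- \frac{219}{31}\right) = \frac{450264}{31}$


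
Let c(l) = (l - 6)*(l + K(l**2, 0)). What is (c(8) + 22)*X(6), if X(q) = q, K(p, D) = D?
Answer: 228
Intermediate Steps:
c(l) = l*(-6 + l) (c(l) = (l - 6)*(l + 0) = (-6 + l)*l = l*(-6 + l))
(c(8) + 22)*X(6) = (8*(-6 + 8) + 22)*6 = (8*2 + 22)*6 = (16 + 22)*6 = 38*6 = 228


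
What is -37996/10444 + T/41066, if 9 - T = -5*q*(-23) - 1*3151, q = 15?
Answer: -55191307/15317618 ≈ -3.6031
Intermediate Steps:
T = 1435 (T = 9 - (-5*15*(-23) - 1*3151) = 9 - (-75*(-23) - 3151) = 9 - (1725 - 3151) = 9 - 1*(-1426) = 9 + 1426 = 1435)
-37996/10444 + T/41066 = -37996/10444 + 1435/41066 = -37996*1/10444 + 1435*(1/41066) = -1357/373 + 1435/41066 = -55191307/15317618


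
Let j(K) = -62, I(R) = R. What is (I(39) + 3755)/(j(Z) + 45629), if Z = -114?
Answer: 3794/45567 ≈ 0.083262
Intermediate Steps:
(I(39) + 3755)/(j(Z) + 45629) = (39 + 3755)/(-62 + 45629) = 3794/45567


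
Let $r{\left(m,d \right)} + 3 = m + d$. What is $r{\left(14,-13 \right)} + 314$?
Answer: $312$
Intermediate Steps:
$r{\left(m,d \right)} = -3 + d + m$ ($r{\left(m,d \right)} = -3 + \left(m + d\right) = -3 + \left(d + m\right) = -3 + d + m$)
$r{\left(14,-13 \right)} + 314 = \left(-3 - 13 + 14\right) + 314 = -2 + 314 = 312$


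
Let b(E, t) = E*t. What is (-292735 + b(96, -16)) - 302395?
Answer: -596666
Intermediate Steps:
(-292735 + b(96, -16)) - 302395 = (-292735 + 96*(-16)) - 302395 = (-292735 - 1536) - 302395 = -294271 - 302395 = -596666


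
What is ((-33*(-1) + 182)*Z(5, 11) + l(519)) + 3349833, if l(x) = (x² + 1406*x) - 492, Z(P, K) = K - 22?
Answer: 4346051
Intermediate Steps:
Z(P, K) = -22 + K
l(x) = -492 + x² + 1406*x
((-33*(-1) + 182)*Z(5, 11) + l(519)) + 3349833 = ((-33*(-1) + 182)*(-22 + 11) + (-492 + 519² + 1406*519)) + 3349833 = ((33 + 182)*(-11) + (-492 + 269361 + 729714)) + 3349833 = (215*(-11) + 998583) + 3349833 = (-2365 + 998583) + 3349833 = 996218 + 3349833 = 4346051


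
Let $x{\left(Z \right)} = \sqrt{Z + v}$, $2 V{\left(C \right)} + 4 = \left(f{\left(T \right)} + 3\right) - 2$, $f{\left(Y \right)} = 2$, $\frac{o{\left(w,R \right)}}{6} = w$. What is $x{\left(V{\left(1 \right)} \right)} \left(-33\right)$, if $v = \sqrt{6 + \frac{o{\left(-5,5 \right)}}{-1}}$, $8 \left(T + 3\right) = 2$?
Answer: $- \frac{33 \sqrt{22}}{2} \approx -77.392$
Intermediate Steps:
$T = - \frac{11}{4}$ ($T = -3 + \frac{1}{8} \cdot 2 = -3 + \frac{1}{4} = - \frac{11}{4} \approx -2.75$)
$o{\left(w,R \right)} = 6 w$
$V{\left(C \right)} = - \frac{1}{2}$ ($V{\left(C \right)} = -2 + \frac{\left(2 + 3\right) - 2}{2} = -2 + \frac{5 - 2}{2} = -2 + \frac{1}{2} \cdot 3 = -2 + \frac{3}{2} = - \frac{1}{2}$)
$v = 6$ ($v = \sqrt{6 + \frac{6 \left(-5\right)}{-1}} = \sqrt{6 - -30} = \sqrt{6 + 30} = \sqrt{36} = 6$)
$x{\left(Z \right)} = \sqrt{6 + Z}$ ($x{\left(Z \right)} = \sqrt{Z + 6} = \sqrt{6 + Z}$)
$x{\left(V{\left(1 \right)} \right)} \left(-33\right) = \sqrt{6 - \frac{1}{2}} \left(-33\right) = \sqrt{\frac{11}{2}} \left(-33\right) = \frac{\sqrt{22}}{2} \left(-33\right) = - \frac{33 \sqrt{22}}{2}$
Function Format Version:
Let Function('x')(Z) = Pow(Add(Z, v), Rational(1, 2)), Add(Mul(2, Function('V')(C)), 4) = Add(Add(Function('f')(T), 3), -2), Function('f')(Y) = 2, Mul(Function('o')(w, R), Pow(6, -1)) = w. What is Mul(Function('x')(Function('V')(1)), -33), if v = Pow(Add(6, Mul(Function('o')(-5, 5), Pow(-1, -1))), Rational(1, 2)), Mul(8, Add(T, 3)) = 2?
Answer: Mul(Rational(-33, 2), Pow(22, Rational(1, 2))) ≈ -77.392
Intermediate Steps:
T = Rational(-11, 4) (T = Add(-3, Mul(Rational(1, 8), 2)) = Add(-3, Rational(1, 4)) = Rational(-11, 4) ≈ -2.7500)
Function('o')(w, R) = Mul(6, w)
Function('V')(C) = Rational(-1, 2) (Function('V')(C) = Add(-2, Mul(Rational(1, 2), Add(Add(2, 3), -2))) = Add(-2, Mul(Rational(1, 2), Add(5, -2))) = Add(-2, Mul(Rational(1, 2), 3)) = Add(-2, Rational(3, 2)) = Rational(-1, 2))
v = 6 (v = Pow(Add(6, Mul(Mul(6, -5), Pow(-1, -1))), Rational(1, 2)) = Pow(Add(6, Mul(-30, -1)), Rational(1, 2)) = Pow(Add(6, 30), Rational(1, 2)) = Pow(36, Rational(1, 2)) = 6)
Function('x')(Z) = Pow(Add(6, Z), Rational(1, 2)) (Function('x')(Z) = Pow(Add(Z, 6), Rational(1, 2)) = Pow(Add(6, Z), Rational(1, 2)))
Mul(Function('x')(Function('V')(1)), -33) = Mul(Pow(Add(6, Rational(-1, 2)), Rational(1, 2)), -33) = Mul(Pow(Rational(11, 2), Rational(1, 2)), -33) = Mul(Mul(Rational(1, 2), Pow(22, Rational(1, 2))), -33) = Mul(Rational(-33, 2), Pow(22, Rational(1, 2)))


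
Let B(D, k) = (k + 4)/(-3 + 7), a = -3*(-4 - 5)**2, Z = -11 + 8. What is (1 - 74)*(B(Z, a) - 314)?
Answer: 109135/4 ≈ 27284.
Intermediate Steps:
Z = -3
a = -243 (a = -3*(-9)**2 = -3*81 = -243)
B(D, k) = 1 + k/4 (B(D, k) = (4 + k)/4 = (4 + k)*(1/4) = 1 + k/4)
(1 - 74)*(B(Z, a) - 314) = (1 - 74)*((1 + (1/4)*(-243)) - 314) = -73*((1 - 243/4) - 314) = -73*(-239/4 - 314) = -73*(-1495/4) = 109135/4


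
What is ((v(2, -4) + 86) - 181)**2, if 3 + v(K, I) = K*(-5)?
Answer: 11664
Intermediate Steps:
v(K, I) = -3 - 5*K (v(K, I) = -3 + K*(-5) = -3 - 5*K)
((v(2, -4) + 86) - 181)**2 = (((-3 - 5*2) + 86) - 181)**2 = (((-3 - 10) + 86) - 181)**2 = ((-13 + 86) - 181)**2 = (73 - 181)**2 = (-108)**2 = 11664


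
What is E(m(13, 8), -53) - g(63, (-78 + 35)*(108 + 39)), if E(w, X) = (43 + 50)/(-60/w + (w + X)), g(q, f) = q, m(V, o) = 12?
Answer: -2991/46 ≈ -65.022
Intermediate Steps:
E(w, X) = 93/(X + w - 60/w) (E(w, X) = 93/(-60/w + (X + w)) = 93/(X + w - 60/w))
E(m(13, 8), -53) - g(63, (-78 + 35)*(108 + 39)) = 93*12/(-60 + 12² - 53*12) - 1*63 = 93*12/(-60 + 144 - 636) - 63 = 93*12/(-552) - 63 = 93*12*(-1/552) - 63 = -93/46 - 63 = -2991/46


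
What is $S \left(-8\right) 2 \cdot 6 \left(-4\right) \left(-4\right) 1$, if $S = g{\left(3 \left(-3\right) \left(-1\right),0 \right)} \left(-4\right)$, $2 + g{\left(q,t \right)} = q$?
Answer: $43008$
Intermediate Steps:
$g{\left(q,t \right)} = -2 + q$
$S = -28$ ($S = \left(-2 + 3 \left(-3\right) \left(-1\right)\right) \left(-4\right) = \left(-2 - -9\right) \left(-4\right) = \left(-2 + 9\right) \left(-4\right) = 7 \left(-4\right) = -28$)
$S \left(-8\right) 2 \cdot 6 \left(-4\right) \left(-4\right) 1 = \left(-28\right) \left(-8\right) 2 \cdot 6 \left(-4\right) \left(-4\right) 1 = 224 \cdot 12 \cdot 16 \cdot 1 = 224 \cdot 12 \cdot 16 = 224 \cdot 192 = 43008$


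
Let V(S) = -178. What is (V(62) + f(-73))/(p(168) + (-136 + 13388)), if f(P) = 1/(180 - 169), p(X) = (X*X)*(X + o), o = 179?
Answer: -1957/107876780 ≈ -1.8141e-5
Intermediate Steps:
p(X) = X²*(179 + X) (p(X) = (X*X)*(X + 179) = X²*(179 + X))
f(P) = 1/11
(V(62) + f(-73))/(p(168) + (-136 + 13388)) = (-178 + 1/11)/(168²*(179 + 168) + (-136 + 13388)) = -1957/(11*(28224*347 + 13252)) = -1957/(11*(9793728 + 13252)) = -1957/11/9806980 = -1957/11*1/9806980 = -1957/107876780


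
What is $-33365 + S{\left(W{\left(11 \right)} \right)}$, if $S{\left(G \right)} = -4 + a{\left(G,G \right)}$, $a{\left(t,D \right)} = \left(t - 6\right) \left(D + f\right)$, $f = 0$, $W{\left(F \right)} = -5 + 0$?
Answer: $-33314$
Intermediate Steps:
$W{\left(F \right)} = -5$
$a{\left(t,D \right)} = D \left(-6 + t\right)$ ($a{\left(t,D \right)} = \left(t - 6\right) \left(D + 0\right) = \left(-6 + t\right) D = D \left(-6 + t\right)$)
$S{\left(G \right)} = -4 + G \left(-6 + G\right)$
$-33365 + S{\left(W{\left(11 \right)} \right)} = -33365 - \left(-26 - 25\right) = -33365 + \left(-4 + 25 + 30\right) = -33365 + 51 = -33314$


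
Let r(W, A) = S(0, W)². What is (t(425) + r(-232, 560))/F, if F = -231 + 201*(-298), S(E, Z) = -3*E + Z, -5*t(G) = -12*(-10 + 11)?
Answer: -269132/300645 ≈ -0.89518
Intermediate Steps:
t(G) = 12/5 (t(G) = -(-12)*(-10 + 11)/5 = -(-12)/5 = -⅕*(-12) = 12/5)
S(E, Z) = Z - 3*E
r(W, A) = W² (r(W, A) = (W - 3*0)² = (W + 0)² = W²)
F = -60129 (F = -231 - 59898 = -60129)
(t(425) + r(-232, 560))/F = (12/5 + (-232)²)/(-60129) = (12/5 + 53824)*(-1/60129) = (269132/5)*(-1/60129) = -269132/300645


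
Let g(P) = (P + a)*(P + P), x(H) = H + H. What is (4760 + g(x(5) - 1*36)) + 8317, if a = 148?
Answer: 6733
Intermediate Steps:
x(H) = 2*H
g(P) = 2*P*(148 + P) (g(P) = (P + 148)*(P + P) = (148 + P)*(2*P) = 2*P*(148 + P))
(4760 + g(x(5) - 1*36)) + 8317 = (4760 + 2*(2*5 - 1*36)*(148 + (2*5 - 1*36))) + 8317 = (4760 + 2*(10 - 36)*(148 + (10 - 36))) + 8317 = (4760 + 2*(-26)*(148 - 26)) + 8317 = (4760 + 2*(-26)*122) + 8317 = (4760 - 6344) + 8317 = -1584 + 8317 = 6733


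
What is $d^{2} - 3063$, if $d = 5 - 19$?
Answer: $-2867$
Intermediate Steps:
$d = -14$ ($d = 5 - 19 = -14$)
$d^{2} - 3063 = \left(-14\right)^{2} - 3063 = 196 - 3063 = -2867$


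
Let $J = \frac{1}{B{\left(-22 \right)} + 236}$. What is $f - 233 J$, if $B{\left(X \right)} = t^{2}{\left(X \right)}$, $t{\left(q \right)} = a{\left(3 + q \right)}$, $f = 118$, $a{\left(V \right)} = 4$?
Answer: $\frac{29503}{252} \approx 117.08$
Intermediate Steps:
$t{\left(q \right)} = 4$
$B{\left(X \right)} = 16$ ($B{\left(X \right)} = 4^{2} = 16$)
$J = \frac{1}{252}$ ($J = \frac{1}{16 + 236} = \frac{1}{252} \approx 0.0039683$)
$f - 233 J = 118 - \frac{233}{252} = \frac{29503}{252}$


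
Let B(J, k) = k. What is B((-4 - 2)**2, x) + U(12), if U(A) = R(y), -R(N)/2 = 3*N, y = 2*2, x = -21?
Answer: -45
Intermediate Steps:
y = 4
R(N) = -6*N
U(A) = -24 (U(A) = -6*4 = -24)
B((-4 - 2)**2, x) + U(12) = -21 - 24 = -45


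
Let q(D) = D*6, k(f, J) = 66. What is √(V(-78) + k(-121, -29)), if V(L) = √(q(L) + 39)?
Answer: √(66 + I*√429) ≈ 8.2211 + 1.2597*I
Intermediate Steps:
q(D) = 6*D
V(L) = √(39 + 6*L) (V(L) = √(6*L + 39) = √(39 + 6*L))
√(V(-78) + k(-121, -29)) = √(√(39 + 6*(-78)) + 66) = √(√(39 - 468) + 66) = √(√(-429) + 66) = √(I*√429 + 66) = √(66 + I*√429)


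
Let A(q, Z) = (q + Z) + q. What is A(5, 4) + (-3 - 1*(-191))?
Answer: 202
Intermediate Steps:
A(q, Z) = Z + 2*q (A(q, Z) = (Z + q) + q = Z + 2*q)
A(5, 4) + (-3 - 1*(-191)) = (4 + 2*5) + (-3 - 1*(-191)) = (4 + 10) + (-3 + 191) = 14 + 188 = 202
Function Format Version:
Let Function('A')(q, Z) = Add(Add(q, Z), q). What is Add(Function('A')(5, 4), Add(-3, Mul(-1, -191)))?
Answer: 202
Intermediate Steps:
Function('A')(q, Z) = Add(Z, Mul(2, q)) (Function('A')(q, Z) = Add(Add(Z, q), q) = Add(Z, Mul(2, q)))
Add(Function('A')(5, 4), Add(-3, Mul(-1, -191))) = Add(Add(4, Mul(2, 5)), Add(-3, Mul(-1, -191))) = Add(Add(4, 10), Add(-3, 191)) = Add(14, 188) = 202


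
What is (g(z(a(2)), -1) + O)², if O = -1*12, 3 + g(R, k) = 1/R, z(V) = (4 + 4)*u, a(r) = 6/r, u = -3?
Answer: 130321/576 ≈ 226.25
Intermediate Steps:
z(V) = -24 (z(V) = (4 + 4)*(-3) = 8*(-3) = -24)
g(R, k) = -3 + 1/R
O = -12
(g(z(a(2)), -1) + O)² = ((-3 + 1/(-24)) - 12)² = ((-3 - 1/24) - 12)² = (-73/24 - 12)² = (-361/24)² = 130321/576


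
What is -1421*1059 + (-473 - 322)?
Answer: -1505634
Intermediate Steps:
-1421*1059 + (-473 - 322) = -1504839 - 795 = -1505634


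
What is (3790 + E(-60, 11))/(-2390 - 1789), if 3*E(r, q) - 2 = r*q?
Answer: -10712/12537 ≈ -0.85443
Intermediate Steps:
E(r, q) = 2/3 + q*r/3 (E(r, q) = 2/3 + (r*q)/3 = 2/3 + (q*r)/3 = 2/3 + q*r/3)
(3790 + E(-60, 11))/(-2390 - 1789) = (3790 + (2/3 + (1/3)*11*(-60)))/(-2390 - 1789) = (3790 + (2/3 - 220))/(-4179) = (3790 - 658/3)*(-1/4179) = (10712/3)*(-1/4179) = -10712/12537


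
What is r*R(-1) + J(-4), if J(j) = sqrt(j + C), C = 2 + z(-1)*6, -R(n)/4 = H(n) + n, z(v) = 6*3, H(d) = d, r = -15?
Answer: -120 + sqrt(106) ≈ -109.70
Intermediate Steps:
z(v) = 18
R(n) = -8*n (R(n) = -4*(n + n) = -8*n)
C = 110 (C = 2 + 18*6 = 2 + 108 = 110)
J(j) = sqrt(110 + j) (J(j) = sqrt(j + 110) = sqrt(110 + j))
r*R(-1) + J(-4) = -(-120)*(-1) + sqrt(110 - 4) = -15*8 + sqrt(106) = -120 + sqrt(106)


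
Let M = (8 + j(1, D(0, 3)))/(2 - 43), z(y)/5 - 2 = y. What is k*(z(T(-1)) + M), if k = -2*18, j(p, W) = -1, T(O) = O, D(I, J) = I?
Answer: -7128/41 ≈ -173.85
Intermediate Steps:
z(y) = 10 + 5*y
M = -7/41 (M = (8 - 1)/(2 - 43) = 7/(-41) = 7*(-1/41) = -7/41 ≈ -0.17073)
k = -36
k*(z(T(-1)) + M) = -36*((10 + 5*(-1)) - 7/41) = -36*((10 - 5) - 7/41) = -36*(5 - 7/41) = -36*198/41 = -7128/41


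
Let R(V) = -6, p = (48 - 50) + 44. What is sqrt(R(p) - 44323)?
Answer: I*sqrt(44329) ≈ 210.54*I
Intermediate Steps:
p = 42 (p = -2 + 44 = 42)
sqrt(R(p) - 44323) = sqrt(-6 - 44323) = sqrt(-44329) = I*sqrt(44329)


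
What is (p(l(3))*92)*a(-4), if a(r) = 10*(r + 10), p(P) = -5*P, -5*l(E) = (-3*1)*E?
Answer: -49680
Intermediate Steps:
l(E) = 3*E/5 (l(E) = -(-3*1)*E/5 = -(-3)*E/5 = 3*E/5)
a(r) = 100 + 10*r (a(r) = 10*(10 + r) = 100 + 10*r)
(p(l(3))*92)*a(-4) = (-3*3*92)*(100 + 10*(-4)) = (-5*9/5*92)*(100 - 40) = -9*92*60 = -828*60 = -49680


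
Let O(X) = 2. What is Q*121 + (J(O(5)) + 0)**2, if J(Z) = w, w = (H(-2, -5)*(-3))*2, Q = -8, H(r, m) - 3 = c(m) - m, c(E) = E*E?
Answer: 38236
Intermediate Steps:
c(E) = E**2
H(r, m) = 3 + m**2 - m (H(r, m) = 3 + (m**2 - m) = 3 + m**2 - m)
w = -198 (w = ((3 + (-5)**2 - 1*(-5))*(-3))*2 = ((3 + 25 + 5)*(-3))*2 = (33*(-3))*2 = -99*2 = -198)
J(Z) = -198
Q*121 + (J(O(5)) + 0)**2 = -8*121 + (-198 + 0)**2 = -968 + (-198)**2 = -968 + 39204 = 38236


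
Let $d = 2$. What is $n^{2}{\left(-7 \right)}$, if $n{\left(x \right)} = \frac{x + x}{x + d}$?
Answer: $\frac{196}{25} \approx 7.84$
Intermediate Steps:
$n{\left(x \right)} = \frac{2 x}{2 + x}$ ($n{\left(x \right)} = \frac{x + x}{x + 2} = \frac{2 x}{2 + x}$)
$n^{2}{\left(-7 \right)} = \left(2 \left(-7\right) \frac{1}{2 - 7}\right)^{2} = \left(2 \left(-7\right) \frac{1}{-5}\right)^{2} = \left(2 \left(-7\right) \left(- \frac{1}{5}\right)\right)^{2} = \left(\frac{14}{5}\right)^{2} = \frac{196}{25}$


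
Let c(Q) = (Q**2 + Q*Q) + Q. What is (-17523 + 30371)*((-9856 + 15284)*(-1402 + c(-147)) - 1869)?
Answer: 2905928044624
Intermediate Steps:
c(Q) = Q + 2*Q**2 (c(Q) = (Q**2 + Q**2) + Q = 2*Q**2 + Q = Q + 2*Q**2)
(-17523 + 30371)*((-9856 + 15284)*(-1402 + c(-147)) - 1869) = (-17523 + 30371)*((-9856 + 15284)*(-1402 - 147*(1 + 2*(-147))) - 1869) = 12848*(5428*(-1402 - 147*(1 - 294)) - 1869) = 12848*(5428*(-1402 - 147*(-293)) - 1869) = 12848*(5428*(-1402 + 43071) - 1869) = 12848*(5428*41669 - 1869) = 12848*(226179332 - 1869) = 12848*226177463 = 2905928044624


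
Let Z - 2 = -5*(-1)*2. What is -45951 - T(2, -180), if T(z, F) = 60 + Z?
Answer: -46023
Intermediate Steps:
Z = 12 (Z = 2 - 5*(-1)*2 = 2 + 5*2 = 2 + 10 = 12)
T(z, F) = 72 (T(z, F) = 60 + 12 = 72)
-45951 - T(2, -180) = -45951 - 1*72 = -45951 - 72 = -46023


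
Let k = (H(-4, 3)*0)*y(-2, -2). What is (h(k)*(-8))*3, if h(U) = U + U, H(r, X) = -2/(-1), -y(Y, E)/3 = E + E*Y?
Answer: 0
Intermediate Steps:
y(Y, E) = -3*E - 3*E*Y (y(Y, E) = -3*(E + E*Y) = -3*E - 3*E*Y)
H(r, X) = 2 (H(r, X) = -2*(-1) = 2)
k = 0 (k = (2*0)*(-3*(-2)*(1 - 2)) = 0*(-3*(-2)*(-1)) = 0*(-6) = 0)
h(U) = 2*U
(h(k)*(-8))*3 = ((2*0)*(-8))*3 = (0*(-8))*3 = 0*3 = 0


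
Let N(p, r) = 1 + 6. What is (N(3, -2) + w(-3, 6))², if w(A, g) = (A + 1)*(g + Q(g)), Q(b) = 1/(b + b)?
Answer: 961/36 ≈ 26.694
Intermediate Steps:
Q(b) = 1/(2*b)
w(A, g) = (1 + A)*(g + 1/(2*g)) (w(A, g) = (A + 1)*(g + 1/(2*g)) = (1 + A)*(g + 1/(2*g)))
N(p, r) = 7
(N(3, -2) + w(-3, 6))² = (7 + (½)*(1 - 3 + 2*6²*(1 - 3))/6)² = (7 + (½)*(⅙)*(1 - 3 + 2*36*(-2)))² = (7 + (½)*(⅙)*(1 - 3 - 144))² = (7 + (½)*(⅙)*(-146))² = (7 - 73/6)² = (-31/6)² = 961/36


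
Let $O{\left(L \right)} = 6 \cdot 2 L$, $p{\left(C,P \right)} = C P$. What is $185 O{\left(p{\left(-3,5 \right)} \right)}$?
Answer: $-33300$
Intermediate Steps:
$O{\left(L \right)} = 12 L$
$185 O{\left(p{\left(-3,5 \right)} \right)} = 185 \cdot 12 \left(\left(-3\right) 5\right) = 185 \cdot 12 \left(-15\right) = 185 \left(-180\right) = -33300$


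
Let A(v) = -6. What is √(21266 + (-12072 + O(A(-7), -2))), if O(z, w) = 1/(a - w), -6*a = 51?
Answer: 12*√10790/13 ≈ 95.885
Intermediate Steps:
a = -17/2 (a = -⅙*51 = -17/2 ≈ -8.5000)
O(z, w) = 1/(-17/2 - w)
√(21266 + (-12072 + O(A(-7), -2))) = √(21266 + (-12072 - 2/(17 + 2*(-2)))) = √(21266 + (-12072 - 2/(17 - 4))) = √(21266 + (-12072 - 2/13)) = √(21266 - 156938/13) = √(119520/13) = 12*√10790/13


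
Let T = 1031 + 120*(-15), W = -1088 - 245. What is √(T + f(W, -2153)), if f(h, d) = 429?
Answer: 2*I*√85 ≈ 18.439*I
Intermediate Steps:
W = -1333
T = -769 (T = 1031 - 1800 = -769)
√(T + f(W, -2153)) = √(-769 + 429) = √(-340) = 2*I*√85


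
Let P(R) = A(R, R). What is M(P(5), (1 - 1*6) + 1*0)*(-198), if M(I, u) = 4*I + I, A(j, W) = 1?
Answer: -990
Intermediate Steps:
P(R) = 1
M(I, u) = 5*I
M(P(5), (1 - 1*6) + 1*0)*(-198) = (5*1)*(-198) = 5*(-198) = -990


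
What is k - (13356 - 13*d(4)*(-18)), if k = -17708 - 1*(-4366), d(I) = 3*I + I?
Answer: -30442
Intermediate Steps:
d(I) = 4*I
k = -13342 (k = -17708 + 4366 = -13342)
k - (13356 - 13*d(4)*(-18)) = -13342 - (13356 - 13*(4*4)*(-18)) = -13342 - (13356 - 13*16*(-18)) = -13342 - (13356 - 208*(-18)) = -13342 - (13356 - 1*(-3744)) = -13342 - (13356 + 3744) = -13342 - 1*17100 = -13342 - 17100 = -30442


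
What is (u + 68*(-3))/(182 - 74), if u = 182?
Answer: -11/54 ≈ -0.20370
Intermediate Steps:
(u + 68*(-3))/(182 - 74) = (182 + 68*(-3))/(182 - 74) = (182 - 204)/108 = -22*1/108 = -11/54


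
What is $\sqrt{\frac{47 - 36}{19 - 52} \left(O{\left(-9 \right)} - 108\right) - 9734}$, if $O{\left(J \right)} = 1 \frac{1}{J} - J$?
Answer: $\frac{i \sqrt{785778}}{9} \approx 98.493 i$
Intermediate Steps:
$O{\left(J \right)} = \frac{1}{J} - J$
$\sqrt{\frac{47 - 36}{19 - 52} \left(O{\left(-9 \right)} - 108\right) - 9734} = \sqrt{\frac{47 - 36}{19 - 52} \left(\left(\frac{1}{-9} - -9\right) - 108\right) - 9734} = \sqrt{\frac{11}{-33} \left(\left(- \frac{1}{9} + 9\right) - 108\right) - 9734} = \sqrt{11 \left(- \frac{1}{33}\right) \left(\frac{80}{9} - 108\right) - 9734} = \sqrt{\left(- \frac{1}{3}\right) \left(- \frac{892}{9}\right) - 9734} = \sqrt{\frac{892}{27} - 9734} = \sqrt{- \frac{261926}{27}} = \frac{i \sqrt{785778}}{9}$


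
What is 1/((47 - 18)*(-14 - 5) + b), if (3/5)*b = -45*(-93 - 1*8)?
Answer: 1/7024 ≈ 0.00014237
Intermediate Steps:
b = 7575 (b = 5*(-45*(-93 - 1*8))/3 = 5*(-45*(-93 - 8))/3 = 5*(-45*(-101))/3 = (5/3)*4545 = 7575)
1/((47 - 18)*(-14 - 5) + b) = 1/((47 - 18)*(-14 - 5) + 7575) = 1/(29*(-19) + 7575) = 1/(-551 + 7575) = 1/7024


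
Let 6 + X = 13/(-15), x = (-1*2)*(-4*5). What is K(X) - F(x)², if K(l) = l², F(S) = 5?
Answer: 4984/225 ≈ 22.151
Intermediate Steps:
x = 40 (x = -2*(-20) = 40)
X = -103/15 (X = -6 + 13/(-15) = -6 + 13*(-1/15) = -6 - 13/15 = -103/15 ≈ -6.8667)
K(X) - F(x)² = (-103/15)² - 1*5² = 10609/225 - 1*25 = 10609/225 - 25 = 4984/225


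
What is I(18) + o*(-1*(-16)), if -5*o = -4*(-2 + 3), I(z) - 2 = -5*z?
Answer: -376/5 ≈ -75.200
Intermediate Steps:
I(z) = 2 - 5*z
o = ⅘ (o = -(-4)*(-2 + 3)/5 = -(-4)/5 = -⅕*(-4) = ⅘ ≈ 0.80000)
I(18) + o*(-1*(-16)) = (2 - 5*18) + 4*(-1*(-16))/5 = (2 - 90) + (⅘)*16 = -88 + 64/5 = -376/5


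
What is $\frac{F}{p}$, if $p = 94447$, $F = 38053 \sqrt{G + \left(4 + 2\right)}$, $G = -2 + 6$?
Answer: $\frac{38053 \sqrt{10}}{94447} \approx 1.2741$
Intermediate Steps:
$G = 4$
$F = 38053 \sqrt{10}$ ($F = 38053 \sqrt{4 + \left(4 + 2\right)} = 38053 \sqrt{4 + 6} = 38053 \sqrt{10} \approx 1.2033 \cdot 10^{5}$)
$\frac{F}{p} = \frac{38053 \sqrt{10}}{94447}$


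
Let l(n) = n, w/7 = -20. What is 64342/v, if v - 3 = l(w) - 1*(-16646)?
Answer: 64342/16509 ≈ 3.8974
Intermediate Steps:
w = -140 (w = 7*(-20) = -140)
v = 16509 (v = 3 + (-140 - 1*(-16646)) = 3 + (-140 + 16646) = 3 + 16506 = 16509)
64342/v = 64342/16509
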